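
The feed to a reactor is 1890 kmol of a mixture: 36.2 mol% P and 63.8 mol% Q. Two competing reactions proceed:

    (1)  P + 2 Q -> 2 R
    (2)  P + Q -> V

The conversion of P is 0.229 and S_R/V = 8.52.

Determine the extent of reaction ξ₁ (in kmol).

Conversion of P: P consumed = 0.229 × 684.2 = 156.7 kmol = 1ξ₁ + 1ξ₂.
Selectivity: 2ξ₁ / (1ξ₂) = 8.52 → ξ₁ = 4.26 ξ₂.
Substitute: (1·4.26 + 1) ξ₂ = 156.7 → ξ₂ = 29.79 kmol, ξ₁ = 126.9 kmol.
Outlet amounts (n = n₀ + Σ ν·ξ):
  P: 684.2 − 1(126.9) − 1(29.79) = 527.5
  Q: 1206 − 2(126.9) − 1(29.79) = 922.3
  R: 0 + 2(126.9) = 253.8
  V: 0 + 1(29.79) = 29.79

ξ₁ = 127 kmol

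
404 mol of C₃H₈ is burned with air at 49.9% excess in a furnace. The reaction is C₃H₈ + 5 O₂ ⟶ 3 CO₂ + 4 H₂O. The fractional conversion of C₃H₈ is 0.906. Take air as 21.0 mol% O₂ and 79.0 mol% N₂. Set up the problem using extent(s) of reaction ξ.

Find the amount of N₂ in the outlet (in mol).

11400 mol

Stoichiometric O₂ = 5 × 404 = 2020 mol; O₂ fed = 2020 × 1.499 = 3028 mol.
N₂ fed = 3028 × 79/21 = 11390 mol.
Fuel reacted = 0.906 × 404 → ξ = 366 mol.
Outlet (n = n₀ + ν ξ):
  C₃H₈: 404 − 1(366) = 37.98
  O₂: 3028 − 5(366) = 1198
  N₂: 11390 (inert)
  CO₂: 0 + 3(366) = 1098
  H₂O: 0 + 4(366) = 1464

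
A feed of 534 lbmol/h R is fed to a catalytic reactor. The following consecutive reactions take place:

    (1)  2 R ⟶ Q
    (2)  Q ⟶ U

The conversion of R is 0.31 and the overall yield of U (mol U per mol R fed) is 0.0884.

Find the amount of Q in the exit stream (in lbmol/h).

35.6 lbmol/h

Conversion of R: R consumed = 2ξ₁ = 0.31 × 534 → ξ₁ = 82.77 lbmol/h.
Yield of U: 1ξ₂ / 534 = 0.0884 → ξ₂ = 47.21 lbmol/h.
Outlet amounts (n = n₀ + Σ ν·ξ):
  R: 534 − 2(82.77) = 368.5
  Q: 0 + 1(82.77) − 1(47.21) = 35.56
  U: 0 + 1(47.21) = 47.21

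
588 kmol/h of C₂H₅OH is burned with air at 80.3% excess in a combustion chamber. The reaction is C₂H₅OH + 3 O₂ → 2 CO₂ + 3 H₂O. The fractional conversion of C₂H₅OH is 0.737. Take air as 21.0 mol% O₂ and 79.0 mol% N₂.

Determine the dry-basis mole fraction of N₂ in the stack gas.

0.805

Stoichiometric O₂ = 3 × 588 = 1764 kmol/h; O₂ fed = 1764 × 1.803 = 3180 kmol/h.
N₂ fed = 3180 × 79/21 = 11960 kmol/h.
Fuel reacted = 0.737 × 588 → ξ = 433.4 kmol/h.
Outlet (n = n₀ + ν ξ):
  C₂H₅OH: 588 − 1(433.4) = 154.6
  O₂: 3180 − 3(433.4) = 1880
  N₂: 11960 (inert)
  CO₂: 0 + 2(433.4) = 866.7
  H₂O: 0 + 3(433.4) = 1300
Dry total = 14870 kmol/h; y_N₂ (dry) = 11960 / 14870 = 0.8048.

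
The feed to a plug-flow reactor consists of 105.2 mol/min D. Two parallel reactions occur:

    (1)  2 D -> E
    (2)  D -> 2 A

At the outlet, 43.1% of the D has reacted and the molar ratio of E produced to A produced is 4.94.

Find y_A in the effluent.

0.0509

Conversion of D: D consumed = 0.431 × 105.2 = 45.34 mol/min = 2ξ₁ + 1ξ₂.
Selectivity: 1ξ₁ / (2ξ₂) = 4.94 → ξ₁ = 9.88 ξ₂.
Substitute: (2·9.88 + 1) ξ₂ = 45.34 → ξ₂ = 2.184 mol/min, ξ₁ = 21.58 mol/min.
Outlet amounts (n = n₀ + Σ ν·ξ):
  D: 105.2 − 2(21.58) − 1(2.184) = 59.86
  E: 0 + 1(21.58) = 21.58
  A: 0 + 2(2.184) = 4.368
Total out = 85.81 mol/min; y_A = 4.368 / 85.81 = 0.05091.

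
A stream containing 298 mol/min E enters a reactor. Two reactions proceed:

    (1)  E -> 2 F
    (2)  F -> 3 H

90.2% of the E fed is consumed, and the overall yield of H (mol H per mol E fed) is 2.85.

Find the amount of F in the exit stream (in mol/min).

254 mol/min

Conversion of E: E consumed = 1ξ₁ = 0.902 × 298 → ξ₁ = 268.8 mol/min.
Yield of H: 3ξ₂ / 298 = 2.85 → ξ₂ = 283.1 mol/min.
Outlet amounts (n = n₀ + Σ ν·ξ):
  E: 298 − 1(268.8) = 29.2
  F: 0 + 2(268.8) − 1(283.1) = 254.5
  H: 0 + 3(283.1) = 849.3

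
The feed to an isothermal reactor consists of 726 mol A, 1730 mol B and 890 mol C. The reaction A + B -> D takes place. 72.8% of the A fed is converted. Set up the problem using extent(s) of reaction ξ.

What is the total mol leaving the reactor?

2820 mol

A reacted = 0.728 × 726 = 528.5 mol; ν_A = −1, so ξ = 528.5/1 = 528.5 mol.
Outlet amounts (n = n₀ + ν ξ):
  A: 726 − 1(528.5) = 197.5
  B: 1730 − 1(528.5) = 1201
  D: 0 + 1(528.5) = 528.5
  C: 890 (inert)
Total out = 197.5 + 1201 + 528.5 + 890 = 2817 mol.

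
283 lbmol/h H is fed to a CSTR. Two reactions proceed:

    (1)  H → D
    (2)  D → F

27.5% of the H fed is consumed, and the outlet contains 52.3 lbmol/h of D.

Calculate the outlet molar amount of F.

25.5 lbmol/h

Conversion of H: H consumed = 1ξ₁ = 0.275 × 283 → ξ₁ = 77.83 lbmol/h.
D balance: n_D = 0 + 1ξ₁ − 1ξ₂ = 52.3 → ξ₂ = (1·77.83 − 52.3)/1 = 25.53 lbmol/h.
Outlet amounts (n = n₀ + Σ ν·ξ):
  H: 283 − 1(77.83) = 205.2
  D: 0 + 1(77.83) − 1(25.53) = 52.3
  F: 0 + 1(25.53) = 25.53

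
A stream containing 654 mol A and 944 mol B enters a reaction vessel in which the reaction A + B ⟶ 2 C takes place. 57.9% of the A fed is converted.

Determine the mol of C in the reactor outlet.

A reacted = 0.579 × 654 = 378.7 mol; ν_A = −1, so ξ = 378.7/1 = 378.7 mol.
Outlet amounts (n = n₀ + ν ξ):
  A: 654 − 1(378.7) = 275.3
  B: 944 − 1(378.7) = 565.3
  C: 0 + 2(378.7) = 757.3

757 mol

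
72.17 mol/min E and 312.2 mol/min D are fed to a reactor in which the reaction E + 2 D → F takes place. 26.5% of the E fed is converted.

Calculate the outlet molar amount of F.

E reacted = 0.265 × 72.17 = 19.13 mol/min; ν_E = −1, so ξ = 19.13/1 = 19.13 mol/min.
Outlet amounts (n = n₀ + ν ξ):
  E: 72.17 − 1(19.13) = 53.04
  D: 312.2 − 2(19.13) = 273.9
  F: 0 + 1(19.13) = 19.13

19.1 mol/min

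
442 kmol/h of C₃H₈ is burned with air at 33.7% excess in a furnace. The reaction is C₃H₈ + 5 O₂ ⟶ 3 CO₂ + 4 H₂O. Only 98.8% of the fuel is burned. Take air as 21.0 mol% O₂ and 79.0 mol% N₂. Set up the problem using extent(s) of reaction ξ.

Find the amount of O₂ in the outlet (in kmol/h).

Stoichiometric O₂ = 5 × 442 = 2210 kmol/h; O₂ fed = 2210 × 1.337 = 2955 kmol/h.
N₂ fed = 2955 × 79/21 = 11120 kmol/h.
Fuel reacted = 0.988 × 442 → ξ = 436.7 kmol/h.
Outlet (n = n₀ + ν ξ):
  C₃H₈: 442 − 1(436.7) = 5.304
  O₂: 2955 − 5(436.7) = 771.3
  N₂: 11120 (inert)
  CO₂: 0 + 3(436.7) = 1310
  H₂O: 0 + 4(436.7) = 1747

771 kmol/h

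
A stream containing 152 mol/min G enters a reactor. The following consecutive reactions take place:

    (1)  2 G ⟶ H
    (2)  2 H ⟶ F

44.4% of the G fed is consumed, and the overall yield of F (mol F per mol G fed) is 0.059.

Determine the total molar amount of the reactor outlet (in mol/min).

109 mol/min

Conversion of G: G consumed = 2ξ₁ = 0.444 × 152 → ξ₁ = 33.74 mol/min.
Yield of F: 1ξ₂ / 152 = 0.059 → ξ₂ = 8.968 mol/min.
Outlet amounts (n = n₀ + Σ ν·ξ):
  G: 152 − 2(33.74) = 84.51
  H: 0 + 1(33.74) − 2(8.968) = 15.81
  F: 0 + 1(8.968) = 8.968
Total out = 84.51 + 15.81 + 8.968 = 109.3 mol/min.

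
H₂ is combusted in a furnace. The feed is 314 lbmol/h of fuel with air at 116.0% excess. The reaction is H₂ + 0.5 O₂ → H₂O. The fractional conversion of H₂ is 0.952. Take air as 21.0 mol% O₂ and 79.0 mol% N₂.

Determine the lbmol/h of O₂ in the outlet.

Stoichiometric O₂ = 0.5 × 314 = 157 lbmol/h; O₂ fed = 157 × 2.160 = 339.1 lbmol/h.
N₂ fed = 339.1 × 79/21 = 1276 lbmol/h.
Fuel reacted = 0.952 × 314 → ξ = 298.9 lbmol/h.
Outlet (n = n₀ + ν ξ):
  H₂: 314 − 1(298.9) = 15.07
  O₂: 339.1 − 0.5(298.9) = 189.7
  N₂: 1276 (inert)
  H₂O: 0 + 1(298.9) = 298.9

190 lbmol/h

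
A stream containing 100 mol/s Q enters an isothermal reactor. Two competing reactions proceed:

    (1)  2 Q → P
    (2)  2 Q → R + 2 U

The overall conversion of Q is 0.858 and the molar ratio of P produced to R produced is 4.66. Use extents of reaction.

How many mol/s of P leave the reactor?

35.3 mol/s

Conversion of Q: Q consumed = 0.858 × 100 = 85.8 mol/s = 2ξ₁ + 2ξ₂.
Selectivity: 1ξ₁ / (1ξ₂) = 4.66 → ξ₁ = 4.66 ξ₂.
Substitute: (2·4.66 + 2) ξ₂ = 85.8 → ξ₂ = 7.58 mol/s, ξ₁ = 35.32 mol/s.
Outlet amounts (n = n₀ + Σ ν·ξ):
  Q: 100 − 2(35.32) − 2(7.58) = 14.2
  P: 0 + 1(35.32) = 35.32
  R: 0 + 1(7.58) = 7.58
  U: 0 + 2(7.58) = 15.16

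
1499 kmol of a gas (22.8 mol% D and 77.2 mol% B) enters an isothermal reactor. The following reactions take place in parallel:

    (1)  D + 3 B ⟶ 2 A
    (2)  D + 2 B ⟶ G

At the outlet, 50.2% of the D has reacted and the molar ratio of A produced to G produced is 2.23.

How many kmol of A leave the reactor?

Conversion of D: D consumed = 0.502 × 341.8 = 171.6 kmol = 1ξ₁ + 1ξ₂.
Selectivity: 2ξ₁ / (1ξ₂) = 2.23 → ξ₁ = 1.115 ξ₂.
Substitute: (1·1.115 + 1) ξ₂ = 171.6 → ξ₂ = 81.12 kmol, ξ₁ = 90.45 kmol.
Outlet amounts (n = n₀ + Σ ν·ξ):
  D: 341.8 − 1(90.45) − 1(81.12) = 170.2
  B: 1157 − 3(90.45) − 2(81.12) = 723.6
  A: 0 + 2(90.45) = 180.9
  G: 0 + 1(81.12) = 81.12

181 kmol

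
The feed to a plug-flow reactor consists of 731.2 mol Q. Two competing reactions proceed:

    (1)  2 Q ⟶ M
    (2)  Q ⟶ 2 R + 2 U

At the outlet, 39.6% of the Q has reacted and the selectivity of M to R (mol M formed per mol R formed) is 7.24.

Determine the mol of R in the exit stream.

Conversion of Q: Q consumed = 0.396 × 731.2 = 289.6 mol = 2ξ₁ + 1ξ₂.
Selectivity: 1ξ₁ / (2ξ₂) = 7.24 → ξ₁ = 14.48 ξ₂.
Substitute: (2·14.48 + 1) ξ₂ = 289.6 → ξ₂ = 9.665 mol, ξ₁ = 139.9 mol.
Outlet amounts (n = n₀ + Σ ν·ξ):
  Q: 731.2 − 2(139.9) − 1(9.665) = 441.6
  M: 0 + 1(139.9) = 139.9
  R: 0 + 2(9.665) = 19.33
  U: 0 + 2(9.665) = 19.33

19.3 mol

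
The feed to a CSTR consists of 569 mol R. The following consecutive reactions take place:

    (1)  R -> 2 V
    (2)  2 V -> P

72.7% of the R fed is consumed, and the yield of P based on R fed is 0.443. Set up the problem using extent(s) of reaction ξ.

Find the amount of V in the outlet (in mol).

323 mol

Conversion of R: R consumed = 1ξ₁ = 0.727 × 569 → ξ₁ = 413.7 mol.
Yield of P: 1ξ₂ / 569 = 0.443 → ξ₂ = 252.1 mol.
Outlet amounts (n = n₀ + Σ ν·ξ):
  R: 569 − 1(413.7) = 155.3
  V: 0 + 2(413.7) − 2(252.1) = 323.2
  P: 0 + 1(252.1) = 252.1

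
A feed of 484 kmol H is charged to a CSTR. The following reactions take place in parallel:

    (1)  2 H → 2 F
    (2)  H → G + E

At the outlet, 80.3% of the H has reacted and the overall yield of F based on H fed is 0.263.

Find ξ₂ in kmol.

ξ₂ = 261 kmol

Yield of F: 2ξ₁ / 484 = 0.263 → ξ₁ = 63.65 kmol.
Conversion of H: 2ξ₁ + 1ξ₂ = 0.803 × 484 = 388.7 → ξ₂ = 261.4 kmol.
Outlet amounts (n = n₀ + Σ ν·ξ):
  H: 484 − 2(63.65) − 1(261.4) = 95.35
  F: 0 + 2(63.65) = 127.3
  G: 0 + 1(261.4) = 261.4
  E: 0 + 1(261.4) = 261.4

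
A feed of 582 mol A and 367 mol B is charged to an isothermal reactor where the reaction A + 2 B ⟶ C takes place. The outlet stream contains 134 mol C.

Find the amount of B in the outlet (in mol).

99 mol

For C: n = n₀ + 1ξ → 134 = 0 + 1ξ, giving ξ = 134 mol.
Outlet amounts (n = n₀ + ν ξ):
  A: 582 − 1(134) = 448
  B: 367 − 2(134) = 99
  C: 0 + 1(134) = 134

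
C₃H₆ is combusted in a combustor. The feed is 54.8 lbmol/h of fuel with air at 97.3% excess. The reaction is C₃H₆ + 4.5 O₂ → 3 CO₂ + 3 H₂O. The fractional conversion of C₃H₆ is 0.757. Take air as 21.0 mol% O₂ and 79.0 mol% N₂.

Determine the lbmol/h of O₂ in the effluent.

300 lbmol/h

Stoichiometric O₂ = 4.5 × 54.8 = 246.6 lbmol/h; O₂ fed = 246.6 × 1.973 = 486.5 lbmol/h.
N₂ fed = 486.5 × 79/21 = 1830 lbmol/h.
Fuel reacted = 0.757 × 54.8 → ξ = 41.48 lbmol/h.
Outlet (n = n₀ + ν ξ):
  C₃H₆: 54.8 − 1(41.48) = 13.32
  O₂: 486.5 − 4.5(41.48) = 299.9
  N₂: 1830 (inert)
  CO₂: 0 + 3(41.48) = 124.5
  H₂O: 0 + 3(41.48) = 124.5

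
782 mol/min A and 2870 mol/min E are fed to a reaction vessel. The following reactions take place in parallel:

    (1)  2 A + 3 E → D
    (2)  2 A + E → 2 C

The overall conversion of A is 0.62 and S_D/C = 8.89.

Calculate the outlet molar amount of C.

Conversion of A: A consumed = 0.62 × 782 = 484.8 mol/min = 2ξ₁ + 2ξ₂.
Selectivity: 1ξ₁ / (2ξ₂) = 8.89 → ξ₁ = 17.78 ξ₂.
Substitute: (2·17.78 + 2) ξ₂ = 484.8 → ξ₂ = 12.91 mol/min, ξ₁ = 229.5 mol/min.
Outlet amounts (n = n₀ + Σ ν·ξ):
  A: 782 − 2(229.5) − 2(12.91) = 297.2
  E: 2870 − 3(229.5) − 1(12.91) = 2169
  D: 0 + 1(229.5) = 229.5
  C: 0 + 2(12.91) = 25.82

25.8 mol/min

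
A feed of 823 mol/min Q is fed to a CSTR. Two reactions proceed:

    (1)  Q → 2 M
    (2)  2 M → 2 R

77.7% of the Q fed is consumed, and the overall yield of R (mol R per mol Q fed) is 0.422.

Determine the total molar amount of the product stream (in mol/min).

1460 mol/min

Conversion of Q: Q consumed = 1ξ₁ = 0.777 × 823 → ξ₁ = 639.5 mol/min.
Yield of R: 2ξ₂ / 823 = 0.422 → ξ₂ = 173.7 mol/min.
Outlet amounts (n = n₀ + Σ ν·ξ):
  Q: 823 − 1(639.5) = 183.5
  M: 0 + 2(639.5) − 2(173.7) = 931.6
  R: 0 + 2(173.7) = 347.3
Total out = 183.5 + 931.6 + 347.3 = 1462 mol/min.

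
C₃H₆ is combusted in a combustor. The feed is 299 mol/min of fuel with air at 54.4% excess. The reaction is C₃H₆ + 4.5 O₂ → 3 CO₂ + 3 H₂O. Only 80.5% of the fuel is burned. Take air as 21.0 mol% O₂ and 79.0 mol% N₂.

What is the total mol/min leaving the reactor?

Stoichiometric O₂ = 4.5 × 299 = 1346 mol/min; O₂ fed = 1346 × 1.544 = 2077 mol/min.
N₂ fed = 2077 × 79/21 = 7815 mol/min.
Fuel reacted = 0.805 × 299 → ξ = 240.7 mol/min.
Outlet (n = n₀ + ν ξ):
  C₃H₆: 299 − 1(240.7) = 58.3
  O₂: 2077 − 4.5(240.7) = 994.3
  N₂: 7815 (inert)
  CO₂: 0 + 3(240.7) = 722.1
  H₂O: 0 + 3(240.7) = 722.1
Total out = 58.3 + 994.3 + 7815 + 722.1 + 722.1 = 10310 mol/min.

10300 mol/min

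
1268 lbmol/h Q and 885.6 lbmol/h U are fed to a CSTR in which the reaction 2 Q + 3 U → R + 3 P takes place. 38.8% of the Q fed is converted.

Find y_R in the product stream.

Q reacted = 0.388 × 1268 = 492 lbmol/h; ν_Q = −2, so ξ = 492/2 = 246 lbmol/h.
Outlet amounts (n = n₀ + ν ξ):
  Q: 1268 − 2(246) = 776
  U: 885.6 − 3(246) = 147.6
  R: 0 + 1(246) = 246
  P: 0 + 3(246) = 738
Total out = 1908 lbmol/h; y_R = 246 / 1908 = 0.129.

0.129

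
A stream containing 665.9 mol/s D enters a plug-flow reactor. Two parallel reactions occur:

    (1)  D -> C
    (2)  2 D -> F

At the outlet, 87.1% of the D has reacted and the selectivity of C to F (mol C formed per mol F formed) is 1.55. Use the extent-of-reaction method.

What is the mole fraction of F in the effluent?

Conversion of D: D consumed = 0.871 × 665.9 = 580 mol/s = 1ξ₁ + 2ξ₂.
Selectivity: 1ξ₁ / (1ξ₂) = 1.55 → ξ₁ = 1.55 ξ₂.
Substitute: (1·1.55 + 2) ξ₂ = 580 → ξ₂ = 163.4 mol/s, ξ₁ = 253.2 mol/s.
Outlet amounts (n = n₀ + Σ ν·ξ):
  D: 665.9 − 1(253.2) − 2(163.4) = 85.9
  C: 0 + 1(253.2) = 253.2
  F: 0 + 1(163.4) = 163.4
Total out = 502.5 mol/s; y_F = 163.4 / 502.5 = 0.3251.

0.325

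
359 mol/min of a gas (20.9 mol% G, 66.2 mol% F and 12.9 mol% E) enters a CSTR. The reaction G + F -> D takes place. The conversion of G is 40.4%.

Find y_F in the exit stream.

G reacted = 0.404 × 75.03 = 30.31 mol/min; ν_G = −1, so ξ = 30.31/1 = 30.31 mol/min.
Outlet amounts (n = n₀ + ν ξ):
  G: 75.03 − 1(30.31) = 44.72
  F: 237.7 − 1(30.31) = 207.3
  D: 0 + 1(30.31) = 30.31
  E: 46.31 (inert)
Total out = 328.7 mol/min; y_F = 207.3 / 328.7 = 0.6308.

0.631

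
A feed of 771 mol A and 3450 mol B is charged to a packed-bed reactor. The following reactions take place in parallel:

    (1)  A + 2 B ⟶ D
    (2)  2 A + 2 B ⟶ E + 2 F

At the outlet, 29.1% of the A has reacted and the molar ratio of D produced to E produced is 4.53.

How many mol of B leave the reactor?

Conversion of A: A consumed = 0.291 × 771 = 224.4 mol = 1ξ₁ + 2ξ₂.
Selectivity: 1ξ₁ / (1ξ₂) = 4.53 → ξ₁ = 4.53 ξ₂.
Substitute: (1·4.53 + 2) ξ₂ = 224.4 → ξ₂ = 34.36 mol, ξ₁ = 155.6 mol.
Outlet amounts (n = n₀ + Σ ν·ξ):
  A: 771 − 1(155.6) − 2(34.36) = 546.6
  B: 3450 − 2(155.6) − 2(34.36) = 3070
  D: 0 + 1(155.6) = 155.6
  E: 0 + 1(34.36) = 34.36
  F: 0 + 2(34.36) = 68.72

3070 mol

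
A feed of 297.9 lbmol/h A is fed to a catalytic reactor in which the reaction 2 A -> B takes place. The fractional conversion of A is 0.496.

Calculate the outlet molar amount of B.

A reacted = 0.496 × 297.9 = 147.8 lbmol/h; ν_A = −2, so ξ = 147.8/2 = 73.88 lbmol/h.
Outlet amounts (n = n₀ + ν ξ):
  A: 297.9 − 2(73.88) = 150.1
  B: 0 + 1(73.88) = 73.88

73.9 lbmol/h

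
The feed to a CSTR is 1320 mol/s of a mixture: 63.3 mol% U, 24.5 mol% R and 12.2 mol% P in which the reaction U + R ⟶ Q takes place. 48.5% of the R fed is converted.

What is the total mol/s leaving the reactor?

R reacted = 0.485 × 323.4 = 156.8 mol/s; ν_R = −1, so ξ = 156.8/1 = 156.8 mol/s.
Outlet amounts (n = n₀ + ν ξ):
  U: 835.6 − 1(156.8) = 678.7
  R: 323.4 − 1(156.8) = 166.6
  Q: 0 + 1(156.8) = 156.8
  P: 161 (inert)
Total out = 678.7 + 166.6 + 156.8 + 161 = 1163 mol/s.

1160 mol/s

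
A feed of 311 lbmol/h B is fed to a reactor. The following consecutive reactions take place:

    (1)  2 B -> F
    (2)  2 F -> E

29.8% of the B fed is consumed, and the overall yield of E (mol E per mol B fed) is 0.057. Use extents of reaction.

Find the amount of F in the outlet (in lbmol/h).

10.9 lbmol/h

Conversion of B: B consumed = 2ξ₁ = 0.298 × 311 → ξ₁ = 46.34 lbmol/h.
Yield of E: 1ξ₂ / 311 = 0.057 → ξ₂ = 17.73 lbmol/h.
Outlet amounts (n = n₀ + Σ ν·ξ):
  B: 311 − 2(46.34) = 218.3
  F: 0 + 1(46.34) − 2(17.73) = 10.88
  E: 0 + 1(17.73) = 17.73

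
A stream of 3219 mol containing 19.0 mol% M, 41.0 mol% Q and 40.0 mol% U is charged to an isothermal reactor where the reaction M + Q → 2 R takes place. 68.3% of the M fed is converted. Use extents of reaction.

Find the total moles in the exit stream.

M reacted = 0.683 × 611.6 = 417.7 mol; ν_M = −1, so ξ = 417.7/1 = 417.7 mol.
Outlet amounts (n = n₀ + ν ξ):
  M: 611.6 − 1(417.7) = 193.9
  Q: 1320 − 1(417.7) = 902.1
  R: 0 + 2(417.7) = 835.5
  U: 1288 (inert)
Total out = 193.9 + 902.1 + 835.5 + 1288 = 3219 mol.

3220 mol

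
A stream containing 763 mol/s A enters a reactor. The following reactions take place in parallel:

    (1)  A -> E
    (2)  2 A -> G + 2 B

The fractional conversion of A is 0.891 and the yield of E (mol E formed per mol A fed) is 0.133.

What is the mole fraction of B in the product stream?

0.55

Yield of E: 1ξ₁ / 763 = 0.133 → ξ₁ = 101.5 mol/s.
Conversion of A: 1ξ₁ + 2ξ₂ = 0.891 × 763 = 679.8 → ξ₂ = 289.2 mol/s.
Outlet amounts (n = n₀ + Σ ν·ξ):
  A: 763 − 1(101.5) − 2(289.2) = 83.17
  E: 0 + 1(101.5) = 101.5
  G: 0 + 1(289.2) = 289.2
  B: 0 + 2(289.2) = 578.4
Total out = 1052 mol/s; y_B = 578.4 / 1052 = 0.5497.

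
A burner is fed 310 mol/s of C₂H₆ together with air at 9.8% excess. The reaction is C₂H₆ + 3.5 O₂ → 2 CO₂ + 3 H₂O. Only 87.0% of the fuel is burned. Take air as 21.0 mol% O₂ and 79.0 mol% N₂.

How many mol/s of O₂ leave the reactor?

Stoichiometric O₂ = 3.5 × 310 = 1085 mol/s; O₂ fed = 1085 × 1.098 = 1191 mol/s.
N₂ fed = 1191 × 79/21 = 4482 mol/s.
Fuel reacted = 0.87 × 310 → ξ = 269.7 mol/s.
Outlet (n = n₀ + ν ξ):
  C₂H₆: 310 − 1(269.7) = 40.3
  O₂: 1191 − 3.5(269.7) = 247.4
  N₂: 4482 (inert)
  CO₂: 0 + 2(269.7) = 539.4
  H₂O: 0 + 3(269.7) = 809.1

247 mol/s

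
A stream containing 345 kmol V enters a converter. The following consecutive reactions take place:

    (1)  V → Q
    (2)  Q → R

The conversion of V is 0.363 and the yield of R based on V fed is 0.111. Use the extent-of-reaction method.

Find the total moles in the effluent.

Conversion of V: V consumed = 1ξ₁ = 0.363 × 345 → ξ₁ = 125.2 kmol.
Yield of R: 1ξ₂ / 345 = 0.111 → ξ₂ = 38.3 kmol.
Outlet amounts (n = n₀ + Σ ν·ξ):
  V: 345 − 1(125.2) = 219.8
  Q: 0 + 1(125.2) − 1(38.3) = 86.94
  R: 0 + 1(38.3) = 38.3
Total out = 219.8 + 86.94 + 38.3 = 345 kmol.

345 kmol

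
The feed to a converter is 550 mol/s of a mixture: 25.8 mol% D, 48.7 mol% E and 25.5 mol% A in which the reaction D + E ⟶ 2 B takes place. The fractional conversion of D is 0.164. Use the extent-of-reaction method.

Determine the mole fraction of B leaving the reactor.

D reacted = 0.164 × 141.9 = 23.27 mol/s; ν_D = −1, so ξ = 23.27/1 = 23.27 mol/s.
Outlet amounts (n = n₀ + ν ξ):
  D: 141.9 − 1(23.27) = 118.6
  E: 267.9 − 1(23.27) = 244.6
  B: 0 + 2(23.27) = 46.54
  A: 140.2 (inert)
Total out = 550 mol/s; y_B = 46.54 / 550 = 0.08462.

0.0846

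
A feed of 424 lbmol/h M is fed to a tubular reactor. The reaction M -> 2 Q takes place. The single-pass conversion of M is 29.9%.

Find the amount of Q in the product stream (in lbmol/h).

254 lbmol/h

M reacted = 0.299 × 424 = 126.8 lbmol/h; ν_M = −1, so ξ = 126.8/1 = 126.8 lbmol/h.
Outlet amounts (n = n₀ + ν ξ):
  M: 424 − 1(126.8) = 297.2
  Q: 0 + 2(126.8) = 253.6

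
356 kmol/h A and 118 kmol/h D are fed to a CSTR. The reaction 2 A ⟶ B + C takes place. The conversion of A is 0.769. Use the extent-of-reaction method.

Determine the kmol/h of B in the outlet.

137 kmol/h

A reacted = 0.769 × 356 = 273.8 kmol/h; ν_A = −2, so ξ = 273.8/2 = 136.9 kmol/h.
Outlet amounts (n = n₀ + ν ξ):
  A: 356 − 2(136.9) = 82.24
  B: 0 + 1(136.9) = 136.9
  C: 0 + 1(136.9) = 136.9
  D: 118 (inert)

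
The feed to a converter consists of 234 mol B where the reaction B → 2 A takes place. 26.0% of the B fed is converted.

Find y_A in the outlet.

B reacted = 0.26 × 234 = 60.84 mol; ν_B = −1, so ξ = 60.84/1 = 60.84 mol.
Outlet amounts (n = n₀ + ν ξ):
  B: 234 − 1(60.84) = 173.2
  A: 0 + 2(60.84) = 121.7
Total out = 294.8 mol; y_A = 121.7 / 294.8 = 0.4127.

0.413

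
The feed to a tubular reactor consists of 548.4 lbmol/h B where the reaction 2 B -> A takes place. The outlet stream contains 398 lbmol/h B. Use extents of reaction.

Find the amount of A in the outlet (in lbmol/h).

For B: n = n₀ − 2ξ → 398 = 548.4 − 2ξ, giving ξ = 75.2 lbmol/h.
Outlet amounts (n = n₀ + ν ξ):
  B: 548.4 − 2(75.2) = 398
  A: 0 + 1(75.2) = 75.2

75.2 lbmol/h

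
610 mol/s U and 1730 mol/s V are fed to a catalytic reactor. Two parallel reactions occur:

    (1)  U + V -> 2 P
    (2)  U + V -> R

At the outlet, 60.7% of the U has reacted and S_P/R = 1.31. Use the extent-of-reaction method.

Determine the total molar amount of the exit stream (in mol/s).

2120 mol/s

Conversion of U: U consumed = 0.607 × 610 = 370.3 mol/s = 1ξ₁ + 1ξ₂.
Selectivity: 2ξ₁ / (1ξ₂) = 1.31 → ξ₁ = 0.655 ξ₂.
Substitute: (1·0.655 + 1) ξ₂ = 370.3 → ξ₂ = 223.7 mol/s, ξ₁ = 146.5 mol/s.
Outlet amounts (n = n₀ + Σ ν·ξ):
  U: 610 − 1(146.5) − 1(223.7) = 239.7
  V: 1730 − 1(146.5) − 1(223.7) = 1360
  P: 0 + 2(146.5) = 293.1
  R: 0 + 1(223.7) = 223.7
Total out = 239.7 + 1360 + 293.1 + 223.7 = 2116 mol/s.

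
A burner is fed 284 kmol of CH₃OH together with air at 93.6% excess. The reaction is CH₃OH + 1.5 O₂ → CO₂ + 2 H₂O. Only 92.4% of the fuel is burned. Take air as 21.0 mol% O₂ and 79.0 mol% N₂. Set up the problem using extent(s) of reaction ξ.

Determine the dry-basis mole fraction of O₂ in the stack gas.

Stoichiometric O₂ = 1.5 × 284 = 426 kmol; O₂ fed = 426 × 1.936 = 824.7 kmol.
N₂ fed = 824.7 × 79/21 = 3103 kmol.
Fuel reacted = 0.924 × 284 → ξ = 262.4 kmol.
Outlet (n = n₀ + ν ξ):
  CH₃OH: 284 − 1(262.4) = 21.58
  O₂: 824.7 − 1.5(262.4) = 431.1
  N₂: 3103 (inert)
  CO₂: 0 + 1(262.4) = 262.4
  H₂O: 0 + 2(262.4) = 524.8
Dry total = 3818 kmol; y_O₂ (dry) = 431.1 / 3818 = 0.1129.

0.113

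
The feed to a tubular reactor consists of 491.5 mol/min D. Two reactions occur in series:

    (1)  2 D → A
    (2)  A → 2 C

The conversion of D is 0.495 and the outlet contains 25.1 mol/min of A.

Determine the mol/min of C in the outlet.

Conversion of D: D consumed = 2ξ₁ = 0.495 × 491.5 → ξ₁ = 121.6 mol/min.
A balance: n_A = 0 + 1ξ₁ − 1ξ₂ = 25.1 → ξ₂ = (1·121.6 − 25.1)/1 = 96.55 mol/min.
Outlet amounts (n = n₀ + Σ ν·ξ):
  D: 491.5 − 2(121.6) = 248.2
  A: 0 + 1(121.6) − 1(96.55) = 25.1
  C: 0 + 2(96.55) = 193.1

193 mol/min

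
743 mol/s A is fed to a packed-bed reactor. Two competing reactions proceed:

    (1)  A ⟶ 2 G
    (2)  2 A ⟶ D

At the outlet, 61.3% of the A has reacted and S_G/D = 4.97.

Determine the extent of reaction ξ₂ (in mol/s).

Conversion of A: A consumed = 0.613 × 743 = 455.5 mol/s = 1ξ₁ + 2ξ₂.
Selectivity: 2ξ₁ / (1ξ₂) = 4.97 → ξ₁ = 2.485 ξ₂.
Substitute: (1·2.485 + 2) ξ₂ = 455.5 → ξ₂ = 101.6 mol/s, ξ₁ = 252.4 mol/s.
Outlet amounts (n = n₀ + Σ ν·ξ):
  A: 743 − 1(252.4) − 2(101.6) = 287.5
  G: 0 + 2(252.4) = 504.7
  D: 0 + 1(101.6) = 101.6

ξ₂ = 102 mol/s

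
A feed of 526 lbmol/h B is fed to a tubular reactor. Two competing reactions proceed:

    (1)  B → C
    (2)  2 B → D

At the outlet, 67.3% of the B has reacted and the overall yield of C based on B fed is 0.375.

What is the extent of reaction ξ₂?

ξ₂ = 78.4 lbmol/h

Yield of C: 1ξ₁ / 526 = 0.375 → ξ₁ = 197.2 lbmol/h.
Conversion of B: 1ξ₁ + 2ξ₂ = 0.673 × 526 = 354 → ξ₂ = 78.37 lbmol/h.
Outlet amounts (n = n₀ + Σ ν·ξ):
  B: 526 − 1(197.2) − 2(78.37) = 172
  C: 0 + 1(197.2) = 197.2
  D: 0 + 1(78.37) = 78.37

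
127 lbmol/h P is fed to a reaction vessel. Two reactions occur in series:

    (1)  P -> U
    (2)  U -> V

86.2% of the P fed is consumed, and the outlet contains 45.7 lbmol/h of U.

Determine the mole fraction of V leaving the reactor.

0.502

Conversion of P: P consumed = 1ξ₁ = 0.862 × 127 → ξ₁ = 109.5 lbmol/h.
U balance: n_U = 0 + 1ξ₁ − 1ξ₂ = 45.7 → ξ₂ = (1·109.5 − 45.7)/1 = 63.77 lbmol/h.
Outlet amounts (n = n₀ + Σ ν·ξ):
  P: 127 − 1(109.5) = 17.53
  U: 0 + 1(109.5) − 1(63.77) = 45.7
  V: 0 + 1(63.77) = 63.77
Total out = 127 lbmol/h; y_V = 63.77 / 127 = 0.5022.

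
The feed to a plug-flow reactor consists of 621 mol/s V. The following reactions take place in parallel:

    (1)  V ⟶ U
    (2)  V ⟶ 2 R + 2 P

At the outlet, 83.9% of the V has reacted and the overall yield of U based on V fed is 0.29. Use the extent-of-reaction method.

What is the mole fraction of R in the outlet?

0.415

Yield of U: 1ξ₁ / 621 = 0.29 → ξ₁ = 180.1 mol/s.
Conversion of V: 1ξ₁ + 1ξ₂ = 0.839 × 621 = 521 → ξ₂ = 340.9 mol/s.
Outlet amounts (n = n₀ + Σ ν·ξ):
  V: 621 − 1(180.1) − 1(340.9) = 99.98
  U: 0 + 1(180.1) = 180.1
  R: 0 + 2(340.9) = 681.9
  P: 0 + 2(340.9) = 681.9
Total out = 1644 mol/s; y_R = 681.9 / 1644 = 0.4148.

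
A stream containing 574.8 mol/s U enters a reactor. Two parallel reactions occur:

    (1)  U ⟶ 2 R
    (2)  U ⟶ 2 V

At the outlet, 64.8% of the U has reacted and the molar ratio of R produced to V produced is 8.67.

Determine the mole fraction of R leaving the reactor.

Conversion of U: U consumed = 0.648 × 574.8 = 372.5 mol/s = 1ξ₁ + 1ξ₂.
Selectivity: 2ξ₁ / (2ξ₂) = 8.67 → ξ₁ = 8.67 ξ₂.
Substitute: (1·8.67 + 1) ξ₂ = 372.5 → ξ₂ = 38.52 mol/s, ξ₁ = 334 mol/s.
Outlet amounts (n = n₀ + Σ ν·ξ):
  U: 574.8 − 1(334) − 1(38.52) = 202.3
  R: 0 + 2(334) = 667.9
  V: 0 + 2(38.52) = 77.04
Total out = 947.3 mol/s; y_R = 667.9 / 947.3 = 0.7051.

0.705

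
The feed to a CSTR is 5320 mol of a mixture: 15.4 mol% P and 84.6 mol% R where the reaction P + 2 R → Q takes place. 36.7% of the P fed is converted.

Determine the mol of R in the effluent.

3900 mol

P reacted = 0.367 × 819.3 = 300.7 mol; ν_P = −1, so ξ = 300.7/1 = 300.7 mol.
Outlet amounts (n = n₀ + ν ξ):
  P: 819.3 − 1(300.7) = 518.6
  R: 4501 − 2(300.7) = 3899
  Q: 0 + 1(300.7) = 300.7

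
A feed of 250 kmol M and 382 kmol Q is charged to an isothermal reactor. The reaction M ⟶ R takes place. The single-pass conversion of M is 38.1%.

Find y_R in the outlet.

0.151

M reacted = 0.381 × 250 = 95.25 kmol; ν_M = −1, so ξ = 95.25/1 = 95.25 kmol.
Outlet amounts (n = n₀ + ν ξ):
  M: 250 − 1(95.25) = 154.8
  R: 0 + 1(95.25) = 95.25
  Q: 382 (inert)
Total out = 632 kmol; y_R = 95.25 / 632 = 0.1507.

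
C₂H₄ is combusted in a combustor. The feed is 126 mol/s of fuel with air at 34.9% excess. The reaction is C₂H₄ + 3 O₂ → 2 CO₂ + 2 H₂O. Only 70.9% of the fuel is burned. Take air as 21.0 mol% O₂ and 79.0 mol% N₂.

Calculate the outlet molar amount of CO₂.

Stoichiometric O₂ = 3 × 126 = 378 mol/s; O₂ fed = 378 × 1.349 = 509.9 mol/s.
N₂ fed = 509.9 × 79/21 = 1918 mol/s.
Fuel reacted = 0.709 × 126 → ξ = 89.33 mol/s.
Outlet (n = n₀ + ν ξ):
  C₂H₄: 126 − 1(89.33) = 36.67
  O₂: 509.9 − 3(89.33) = 241.9
  N₂: 1918 (inert)
  CO₂: 0 + 2(89.33) = 178.7
  H₂O: 0 + 2(89.33) = 178.7

179 mol/s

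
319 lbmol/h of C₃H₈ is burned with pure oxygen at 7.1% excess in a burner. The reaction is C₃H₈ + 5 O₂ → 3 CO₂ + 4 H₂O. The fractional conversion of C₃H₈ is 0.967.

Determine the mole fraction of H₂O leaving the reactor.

Stoichiometric O₂ = 5 × 319 = 1595 lbmol/h; O₂ fed = 1595 × 1.071 = 1708 lbmol/h.
Fuel reacted = 0.967 × 319 → ξ = 308.5 lbmol/h.
Outlet (n = n₀ + ν ξ):
  C₃H₈: 319 − 1(308.5) = 10.53
  O₂: 1708 − 5(308.5) = 165.9
  CO₂: 0 + 3(308.5) = 925.4
  H₂O: 0 + 4(308.5) = 1234
Total out = 2336 lbmol/h; y_H₂O = 1234 / 2336 = 0.5283.

0.528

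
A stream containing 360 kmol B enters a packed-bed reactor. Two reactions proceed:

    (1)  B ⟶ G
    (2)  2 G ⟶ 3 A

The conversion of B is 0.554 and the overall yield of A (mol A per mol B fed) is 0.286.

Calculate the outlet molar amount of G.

131 kmol

Conversion of B: B consumed = 1ξ₁ = 0.554 × 360 → ξ₁ = 199.4 kmol.
Yield of A: 3ξ₂ / 360 = 0.286 → ξ₂ = 34.32 kmol.
Outlet amounts (n = n₀ + Σ ν·ξ):
  B: 360 − 1(199.4) = 160.6
  G: 0 + 1(199.4) − 2(34.32) = 130.8
  A: 0 + 3(34.32) = 103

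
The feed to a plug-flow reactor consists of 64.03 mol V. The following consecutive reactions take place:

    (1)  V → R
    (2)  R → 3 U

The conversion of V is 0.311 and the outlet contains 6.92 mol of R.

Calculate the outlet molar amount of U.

Conversion of V: V consumed = 1ξ₁ = 0.311 × 64.03 → ξ₁ = 19.91 mol.
R balance: n_R = 0 + 1ξ₁ − 1ξ₂ = 6.92 → ξ₂ = (1·19.91 − 6.92)/1 = 12.99 mol.
Outlet amounts (n = n₀ + Σ ν·ξ):
  V: 64.03 − 1(19.91) = 44.12
  R: 0 + 1(19.91) − 1(12.99) = 6.92
  U: 0 + 3(12.99) = 38.98

39 mol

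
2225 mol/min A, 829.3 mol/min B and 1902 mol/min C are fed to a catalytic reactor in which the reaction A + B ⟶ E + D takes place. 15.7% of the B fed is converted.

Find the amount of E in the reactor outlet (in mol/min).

B reacted = 0.157 × 829.3 = 130.2 mol/min; ν_B = −1, so ξ = 130.2/1 = 130.2 mol/min.
Outlet amounts (n = n₀ + ν ξ):
  A: 2225 − 1(130.2) = 2095
  B: 829.3 − 1(130.2) = 699.1
  E: 0 + 1(130.2) = 130.2
  D: 0 + 1(130.2) = 130.2
  C: 1902 (inert)

130 mol/min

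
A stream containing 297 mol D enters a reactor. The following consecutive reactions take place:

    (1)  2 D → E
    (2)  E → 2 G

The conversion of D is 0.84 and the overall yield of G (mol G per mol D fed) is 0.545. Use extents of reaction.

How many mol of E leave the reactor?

43.8 mol

Conversion of D: D consumed = 2ξ₁ = 0.84 × 297 → ξ₁ = 124.7 mol.
Yield of G: 2ξ₂ / 297 = 0.545 → ξ₂ = 80.93 mol.
Outlet amounts (n = n₀ + Σ ν·ξ):
  D: 297 − 2(124.7) = 47.52
  E: 0 + 1(124.7) − 1(80.93) = 43.81
  G: 0 + 2(80.93) = 161.9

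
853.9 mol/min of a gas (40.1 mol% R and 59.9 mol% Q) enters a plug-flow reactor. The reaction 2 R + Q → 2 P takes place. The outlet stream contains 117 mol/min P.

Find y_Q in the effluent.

For P: n = n₀ + 2ξ → 117 = 0 + 2ξ, giving ξ = 58.5 mol/min.
Outlet amounts (n = n₀ + ν ξ):
  R: 342.4 − 2(58.5) = 225.4
  Q: 511.5 − 1(58.5) = 453
  P: 0 + 2(58.5) = 117
Total out = 795.4 mol/min; y_Q = 453 / 795.4 = 0.5695.

0.57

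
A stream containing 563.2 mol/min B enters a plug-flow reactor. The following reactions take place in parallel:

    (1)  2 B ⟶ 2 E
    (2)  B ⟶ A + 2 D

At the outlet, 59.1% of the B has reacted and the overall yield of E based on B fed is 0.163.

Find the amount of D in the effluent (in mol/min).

Yield of E: 2ξ₁ / 563.2 = 0.163 → ξ₁ = 45.9 mol/min.
Conversion of B: 2ξ₁ + 1ξ₂ = 0.591 × 563.2 = 332.9 → ξ₂ = 241 mol/min.
Outlet amounts (n = n₀ + Σ ν·ξ):
  B: 563.2 − 2(45.9) − 1(241) = 230.3
  E: 0 + 2(45.9) = 91.8
  A: 0 + 1(241) = 241
  D: 0 + 2(241) = 482.1

482 mol/min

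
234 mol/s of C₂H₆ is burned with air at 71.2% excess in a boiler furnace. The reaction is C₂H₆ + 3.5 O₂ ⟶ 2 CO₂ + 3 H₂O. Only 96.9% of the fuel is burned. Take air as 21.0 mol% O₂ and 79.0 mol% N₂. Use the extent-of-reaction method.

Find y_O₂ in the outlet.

Stoichiometric O₂ = 3.5 × 234 = 819 mol/s; O₂ fed = 819 × 1.712 = 1402 mol/s.
N₂ fed = 1402 × 79/21 = 5275 mol/s.
Fuel reacted = 0.969 × 234 → ξ = 226.7 mol/s.
Outlet (n = n₀ + ν ξ):
  C₂H₆: 234 − 1(226.7) = 7.254
  O₂: 1402 − 3.5(226.7) = 608.5
  N₂: 5275 (inert)
  CO₂: 0 + 2(226.7) = 453.5
  H₂O: 0 + 3(226.7) = 680.2
Total out = 7024 mol/s; y_O₂ = 608.5 / 7024 = 0.08663.

0.0866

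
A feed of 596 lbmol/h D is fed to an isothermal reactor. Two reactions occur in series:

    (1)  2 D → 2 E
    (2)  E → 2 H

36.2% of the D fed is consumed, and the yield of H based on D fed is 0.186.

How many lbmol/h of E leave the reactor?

Conversion of D: D consumed = 2ξ₁ = 0.362 × 596 → ξ₁ = 107.9 lbmol/h.
Yield of H: 2ξ₂ / 596 = 0.186 → ξ₂ = 55.43 lbmol/h.
Outlet amounts (n = n₀ + Σ ν·ξ):
  D: 596 − 2(107.9) = 380.2
  E: 0 + 2(107.9) − 1(55.43) = 160.3
  H: 0 + 2(55.43) = 110.9

160 lbmol/h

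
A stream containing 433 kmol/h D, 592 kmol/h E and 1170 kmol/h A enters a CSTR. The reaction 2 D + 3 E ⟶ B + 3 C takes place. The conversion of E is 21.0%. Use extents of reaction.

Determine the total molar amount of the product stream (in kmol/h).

E reacted = 0.21 × 592 = 124.3 kmol/h; ν_E = −3, so ξ = 124.3/3 = 41.44 kmol/h.
Outlet amounts (n = n₀ + ν ξ):
  D: 433 − 2(41.44) = 350.1
  E: 592 − 3(41.44) = 467.7
  B: 0 + 1(41.44) = 41.44
  C: 0 + 3(41.44) = 124.3
  A: 1170 (inert)
Total out = 350.1 + 467.7 + 41.44 + 124.3 + 1170 = 2154 kmol/h.

2150 kmol/h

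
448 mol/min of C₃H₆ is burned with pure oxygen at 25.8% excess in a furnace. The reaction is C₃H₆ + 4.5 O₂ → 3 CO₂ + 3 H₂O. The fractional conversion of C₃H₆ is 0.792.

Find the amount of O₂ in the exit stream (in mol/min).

Stoichiometric O₂ = 4.5 × 448 = 2016 mol/min; O₂ fed = 2016 × 1.258 = 2536 mol/min.
Fuel reacted = 0.792 × 448 → ξ = 354.8 mol/min.
Outlet (n = n₀ + ν ξ):
  C₃H₆: 448 − 1(354.8) = 93.18
  O₂: 2536 − 4.5(354.8) = 939.5
  CO₂: 0 + 3(354.8) = 1064
  H₂O: 0 + 3(354.8) = 1064

939 mol/min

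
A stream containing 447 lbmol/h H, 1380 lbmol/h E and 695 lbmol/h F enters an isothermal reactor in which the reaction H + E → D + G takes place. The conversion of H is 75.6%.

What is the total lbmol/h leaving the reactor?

H reacted = 0.756 × 447 = 337.9 lbmol/h; ν_H = −1, so ξ = 337.9/1 = 337.9 lbmol/h.
Outlet amounts (n = n₀ + ν ξ):
  H: 447 − 1(337.9) = 109.1
  E: 1380 − 1(337.9) = 1042
  D: 0 + 1(337.9) = 337.9
  G: 0 + 1(337.9) = 337.9
  F: 695 (inert)
Total out = 109.1 + 1042 + 337.9 + 337.9 + 695 = 2522 lbmol/h.

2520 lbmol/h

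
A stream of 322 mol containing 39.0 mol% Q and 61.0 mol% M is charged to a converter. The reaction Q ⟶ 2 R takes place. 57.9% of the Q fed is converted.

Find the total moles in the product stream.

Q reacted = 0.579 × 125.6 = 72.71 mol; ν_Q = −1, so ξ = 72.71/1 = 72.71 mol.
Outlet amounts (n = n₀ + ν ξ):
  Q: 125.6 − 1(72.71) = 52.87
  R: 0 + 2(72.71) = 145.4
  M: 196.4 (inert)
Total out = 52.87 + 145.4 + 196.4 = 394.7 mol.

395 mol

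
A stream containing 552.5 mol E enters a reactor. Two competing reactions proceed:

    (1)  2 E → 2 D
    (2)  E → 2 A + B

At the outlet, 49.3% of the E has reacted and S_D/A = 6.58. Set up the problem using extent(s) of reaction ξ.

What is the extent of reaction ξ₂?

Conversion of E: E consumed = 0.493 × 552.5 = 272.4 mol = 2ξ₁ + 1ξ₂.
Selectivity: 2ξ₁ / (2ξ₂) = 6.58 → ξ₁ = 6.58 ξ₂.
Substitute: (2·6.58 + 1) ξ₂ = 272.4 → ξ₂ = 19.24 mol, ξ₁ = 126.6 mol.
Outlet amounts (n = n₀ + Σ ν·ξ):
  E: 552.5 − 2(126.6) − 1(19.24) = 280.1
  D: 0 + 2(126.6) = 253.1
  A: 0 + 2(19.24) = 38.47
  B: 0 + 1(19.24) = 19.24

ξ₂ = 19.2 mol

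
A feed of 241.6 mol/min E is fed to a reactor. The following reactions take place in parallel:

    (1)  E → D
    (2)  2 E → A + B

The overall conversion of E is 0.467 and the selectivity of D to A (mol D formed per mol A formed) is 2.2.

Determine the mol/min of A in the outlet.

26.9 mol/min

Conversion of E: E consumed = 0.467 × 241.6 = 112.8 mol/min = 1ξ₁ + 2ξ₂.
Selectivity: 1ξ₁ / (1ξ₂) = 2.2 → ξ₁ = 2.2 ξ₂.
Substitute: (1·2.2 + 2) ξ₂ = 112.8 → ξ₂ = 26.86 mol/min, ξ₁ = 59.1 mol/min.
Outlet amounts (n = n₀ + Σ ν·ξ):
  E: 241.6 − 1(59.1) − 2(26.86) = 128.8
  D: 0 + 1(59.1) = 59.1
  A: 0 + 1(26.86) = 26.86
  B: 0 + 1(26.86) = 26.86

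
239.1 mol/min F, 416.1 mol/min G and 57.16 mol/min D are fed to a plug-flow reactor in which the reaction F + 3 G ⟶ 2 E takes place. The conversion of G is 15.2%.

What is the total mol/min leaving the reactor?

670 mol/min

G reacted = 0.152 × 416.1 = 63.25 mol/min; ν_G = −3, so ξ = 63.25/3 = 21.08 mol/min.
Outlet amounts (n = n₀ + ν ξ):
  F: 239.1 − 1(21.08) = 218
  G: 416.1 − 3(21.08) = 352.9
  E: 0 + 2(21.08) = 42.16
  D: 57.16 (inert)
Total out = 218 + 352.9 + 42.16 + 57.16 = 670.2 mol/min.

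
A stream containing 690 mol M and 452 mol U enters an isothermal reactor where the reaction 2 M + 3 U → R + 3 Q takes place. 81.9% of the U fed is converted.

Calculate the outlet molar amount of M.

U reacted = 0.819 × 452 = 370.2 mol; ν_U = −3, so ξ = 370.2/3 = 123.4 mol.
Outlet amounts (n = n₀ + ν ξ):
  M: 690 − 2(123.4) = 443.2
  U: 452 − 3(123.4) = 81.81
  R: 0 + 1(123.4) = 123.4
  Q: 0 + 3(123.4) = 370.2

443 mol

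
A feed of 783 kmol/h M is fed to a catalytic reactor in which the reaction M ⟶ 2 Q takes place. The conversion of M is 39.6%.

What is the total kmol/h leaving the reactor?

M reacted = 0.396 × 783 = 310.1 kmol/h; ν_M = −1, so ξ = 310.1/1 = 310.1 kmol/h.
Outlet amounts (n = n₀ + ν ξ):
  M: 783 − 1(310.1) = 472.9
  Q: 0 + 2(310.1) = 620.1
Total out = 472.9 + 620.1 = 1093 kmol/h.

1090 kmol/h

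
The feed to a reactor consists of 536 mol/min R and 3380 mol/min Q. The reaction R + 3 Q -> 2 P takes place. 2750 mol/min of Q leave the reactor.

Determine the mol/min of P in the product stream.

For Q: n = n₀ − 3ξ → 2750 = 3380 − 3ξ, giving ξ = 210 mol/min.
Outlet amounts (n = n₀ + ν ξ):
  R: 536 − 1(210) = 326
  Q: 3380 − 3(210) = 2750
  P: 0 + 2(210) = 420

420 mol/min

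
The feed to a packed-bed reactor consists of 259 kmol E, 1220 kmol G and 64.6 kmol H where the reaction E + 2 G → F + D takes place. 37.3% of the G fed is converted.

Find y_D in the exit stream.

0.173

G reacted = 0.373 × 1220 = 455.1 kmol; ν_G = −2, so ξ = 455.1/2 = 227.5 kmol.
Outlet amounts (n = n₀ + ν ξ):
  E: 259 − 1(227.5) = 31.47
  G: 1220 − 2(227.5) = 764.9
  F: 0 + 1(227.5) = 227.5
  D: 0 + 1(227.5) = 227.5
  H: 64.6 (inert)
Total out = 1316 kmol; y_D = 227.5 / 1316 = 0.1729.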